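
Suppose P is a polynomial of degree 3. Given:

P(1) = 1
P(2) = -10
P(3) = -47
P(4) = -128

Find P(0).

Write P(m) = am³ + bm² + cm + d; the 4 given values yield a linear system in the 4 coefficients.
Solving, P(m) = -3m³ + 5m² - 5m + 4.
Then P(0) = 4.

4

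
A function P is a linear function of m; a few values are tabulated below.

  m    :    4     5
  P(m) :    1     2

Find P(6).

Write P(m) = am + b; the 2 given values yield a linear system in the 2 coefficients.
Solving, P(m) = m - 3.
Then P(6) = 3.

3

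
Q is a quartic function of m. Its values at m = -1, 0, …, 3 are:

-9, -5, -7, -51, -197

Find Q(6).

Write Q(m) = am^4 + bm³ + cm² + dm + e; the 5 given values yield a linear system in the 5 coefficients.
Solving, Q(m) = -m^4 - 4m³ - 2m² + 5m - 5.
Then Q(6) = -2207.

-2207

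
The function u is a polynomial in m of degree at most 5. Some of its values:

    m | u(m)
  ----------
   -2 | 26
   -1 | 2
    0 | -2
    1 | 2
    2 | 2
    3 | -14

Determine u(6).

-278

First differences: -24, -4, 4, 0, -16. Second differences: 20, 8, -4, -16. Third differences: -12, -12, -12.
Level-3 differences are constant, so u has degree 3.
Fitting a degree-3 polynomial gives u(m) = -2m³ + 4m² + 2m - 2.
Then u(6) = -278.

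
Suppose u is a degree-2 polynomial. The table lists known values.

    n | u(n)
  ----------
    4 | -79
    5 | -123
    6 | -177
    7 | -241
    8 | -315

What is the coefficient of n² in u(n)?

First differences: -44, -54, -64, -74. Second differences: -10, -10, -10.
Level-2 differences are constant, so u has degree 2.
Fitting a degree-2 polynomial gives u(n) = -5n² + n - 3.
The coefficient of n² is -5.

-5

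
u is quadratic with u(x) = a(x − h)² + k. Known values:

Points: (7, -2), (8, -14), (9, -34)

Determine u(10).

First differences -12, -20; second difference -8 = 2a, so a = -4.
Expanding, the x-coefficient is −2ah = 8h; matching it to the data gives h = 6, and then k = 2.
So u(x) = -4(x − 6)² + 2.
u(10) = -4·4² + 2 = -62.

-62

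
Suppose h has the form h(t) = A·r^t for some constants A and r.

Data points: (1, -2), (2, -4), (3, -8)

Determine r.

2

Consecutive ratio: -4/(-2) = 2, and -8/(-4) = 2, so r = 2.
Then A·2^1 = -2 gives A = -1, and h(t) = -1·2^t.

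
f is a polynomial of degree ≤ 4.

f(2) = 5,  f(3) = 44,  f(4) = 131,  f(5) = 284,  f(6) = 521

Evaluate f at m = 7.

First differences: 39, 87, 153, 237. Second differences: 48, 66, 84. Third differences: 18, 18.
Level-3 differences are constant, so f has degree 3.
Fitting a degree-3 polynomial gives f(m) = 3m³ - 3m² - 3m - 1.
Then f(7) = 860.

860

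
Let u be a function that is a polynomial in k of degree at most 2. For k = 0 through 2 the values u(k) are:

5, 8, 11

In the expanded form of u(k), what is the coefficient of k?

3

Write u(k) = ak² + bk + c; the 3 given values yield a linear system in the 3 coefficients.
Solving, the leading coefficient vanishes, and u(k) = 3k + 5.
The coefficient of k is 3.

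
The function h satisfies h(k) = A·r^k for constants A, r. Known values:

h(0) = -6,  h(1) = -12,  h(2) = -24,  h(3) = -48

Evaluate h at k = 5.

Consecutive ratio: -12/(-6) = 2, and -24/(-12) = 2, so r = 2.
Then A·2^0 = -6 gives A = -6, and h(k) = -6·2^k.
h(5) = -6·2^5 = -192.

-192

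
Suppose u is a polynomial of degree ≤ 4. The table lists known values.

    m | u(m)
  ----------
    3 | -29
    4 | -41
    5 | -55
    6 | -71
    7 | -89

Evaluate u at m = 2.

-19

Write u(m) = am^4 + bm³ + cm² + dm + e; the 5 given values yield a linear system in the 5 coefficients.
Solving, the top 2 coefficients vanish, and u(m) = -m² - 5m - 5.
Then u(2) = -19.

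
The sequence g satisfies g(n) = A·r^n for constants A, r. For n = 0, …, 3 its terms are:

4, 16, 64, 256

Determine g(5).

Consecutive ratio: 16/4 = 4, and 64/16 = 4, so r = 4.
Then A·4^0 = 4 gives A = 4, and g(n) = 4·4^n.
g(5) = 4·4^5 = 4096.

4096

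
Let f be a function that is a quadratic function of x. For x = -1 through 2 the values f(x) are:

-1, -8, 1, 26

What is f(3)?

First differences: -7, 9, 25. Second differences: 16, 16.
Level-2 differences are constant, so f has degree 2.
Fitting a degree-2 polynomial gives f(x) = 8x² + x - 8.
Then f(3) = 67.

67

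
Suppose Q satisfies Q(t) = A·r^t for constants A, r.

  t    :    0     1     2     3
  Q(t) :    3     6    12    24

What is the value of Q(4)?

48

Consecutive ratio: 6/3 = 2, and 12/6 = 2, so r = 2.
Then A·2^0 = 3 gives A = 3, and Q(t) = 3·2^t.
Q(4) = 3·2^4 = 48.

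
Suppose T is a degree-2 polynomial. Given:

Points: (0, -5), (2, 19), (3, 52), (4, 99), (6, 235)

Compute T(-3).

Write T(x) = ax² + bx + c; the 5 given values yield a linear system in the 3 coefficients.
Solving, T(x) = 7x² - 2x - 5.
Then T(-3) = 64.

64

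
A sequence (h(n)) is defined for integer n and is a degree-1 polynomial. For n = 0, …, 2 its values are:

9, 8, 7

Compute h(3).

Write h(n) = an + b; the 3 given values yield a linear system in the 2 coefficients.
Solving, h(n) = -n + 9.
Then h(3) = 6.

6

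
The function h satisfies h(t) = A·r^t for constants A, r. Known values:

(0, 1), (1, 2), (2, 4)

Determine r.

Consecutive ratio: 2/1 = 2, and 4/2 = 2, so r = 2.
Then A·2^0 = 1 gives A = 1, and h(t) = 1·2^t.

2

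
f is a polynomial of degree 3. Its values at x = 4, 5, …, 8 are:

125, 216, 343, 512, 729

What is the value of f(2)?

27

First differences: 91, 127, 169, 217. Second differences: 36, 42, 48. Third differences: 6, 6.
Level-3 differences are constant, so f has degree 3.
Fitting a degree-3 polynomial gives f(x) = x³ + 3x² + 3x + 1.
Then f(2) = 27.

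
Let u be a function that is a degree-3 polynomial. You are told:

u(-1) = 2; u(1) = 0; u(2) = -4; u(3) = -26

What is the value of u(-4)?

Write u(m) = am³ + bm² + cm + d; the 4 given values yield a linear system in the 4 coefficients.
Solving, u(m) = -2m³ + 3m² + m - 2.
Then u(-4) = 170.

170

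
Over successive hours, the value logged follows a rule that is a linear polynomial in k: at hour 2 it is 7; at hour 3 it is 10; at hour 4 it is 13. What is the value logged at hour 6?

Write the value at k as P(k).
First differences: 3, 3.
Level-1 differences are constant, so P has degree 1.
Fitting a degree-1 polynomial gives P(k) = 3k + 1.
Then P(6) = 19.

19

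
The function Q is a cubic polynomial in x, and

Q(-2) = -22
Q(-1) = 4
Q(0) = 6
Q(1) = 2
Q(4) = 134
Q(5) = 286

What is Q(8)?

Write Q(x) = ax³ + bx² + cx + d; the 6 given values yield a linear system in the 4 coefficients.
Solving, Q(x) = 3x³ - 3x² - 4x + 6.
Then Q(8) = 1318.

1318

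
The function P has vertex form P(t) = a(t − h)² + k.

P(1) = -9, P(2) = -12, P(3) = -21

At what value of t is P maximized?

First differences -3, -9; second difference -6 = 2a, so a = -3.
Expanding, the t-coefficient is −2ah = 6h; matching it to the data gives h = 1, and then k = -9.
So P(t) = -3(t − 1)² − 9.
Hence h = 1.

1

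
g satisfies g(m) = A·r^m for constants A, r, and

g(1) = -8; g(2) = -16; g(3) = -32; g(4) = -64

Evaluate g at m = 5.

Consecutive ratio: -16/(-8) = 2, and -32/(-16) = 2, so r = 2.
Then A·2^1 = -8 gives A = -4, and g(m) = -4·2^m.
g(5) = -4·2^5 = -128.

-128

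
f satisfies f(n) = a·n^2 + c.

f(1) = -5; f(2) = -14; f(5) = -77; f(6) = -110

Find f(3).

-29

From f(1) = -5 and f(2) = -14: 1a + c = -5 and 4a + c = -14.
Subtracting: 3a = -9, so a = -3; then c = -5 − (-3)·1 = -2.
So f(n) = -3n² − 2, and f(3) = -29.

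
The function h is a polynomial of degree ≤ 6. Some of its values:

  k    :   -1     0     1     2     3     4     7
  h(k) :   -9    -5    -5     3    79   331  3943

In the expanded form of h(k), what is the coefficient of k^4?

2

Write h(k) = ak^6 + bk^5 + ck^4 + dk³ + ek² + pk + q; the 7 given values yield a linear system in the 7 coefficients.
Solving, the top 2 coefficients vanish, and h(k) = 2k^4 - 2k³ - 4k² + 4k - 5.
The coefficient of k^4 is 2.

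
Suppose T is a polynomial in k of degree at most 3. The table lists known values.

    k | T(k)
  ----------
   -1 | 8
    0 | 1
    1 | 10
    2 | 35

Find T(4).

133

First differences: -7, 9, 25. Second differences: 16, 16.
Level-2 differences are constant, so T has degree 2.
Fitting a degree-2 polynomial gives T(k) = 8k² + k + 1.
Then T(4) = 133.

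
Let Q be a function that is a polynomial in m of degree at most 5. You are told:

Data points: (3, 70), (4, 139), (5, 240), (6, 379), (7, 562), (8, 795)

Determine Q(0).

First differences: 69, 101, 139, 183, 233. Second differences: 32, 38, 44, 50. Third differences: 6, 6, 6.
Level-3 differences are constant, so Q has degree 3.
Fitting a degree-3 polynomial gives Q(m) = m³ + 4m² + 4m - 5.
Then Q(0) = -5.

-5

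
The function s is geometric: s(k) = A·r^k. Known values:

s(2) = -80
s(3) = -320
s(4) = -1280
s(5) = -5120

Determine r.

Consecutive ratio: -320/(-80) = 4, and -1280/(-320) = 4, so r = 4.
Then A·4^2 = -80 gives A = -5, and s(k) = -5·4^k.

4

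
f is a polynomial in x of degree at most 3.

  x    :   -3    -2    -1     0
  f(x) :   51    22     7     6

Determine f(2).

46

Write f(x) = ax³ + bx² + cx + d; the 4 given values yield a linear system in the 4 coefficients.
Solving, the leading coefficient vanishes, and f(x) = 7x² + 6x + 6.
Then f(2) = 46.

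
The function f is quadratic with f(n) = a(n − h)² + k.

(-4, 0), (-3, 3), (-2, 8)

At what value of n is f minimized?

First differences 3, 5; second difference 2 = 2a, so a = 1.
Expanding, the n-coefficient is −2ah = -2h; matching it to the data gives h = -5, and then k = -1.
So f(n) = 1(n + 5)² − 1.
Hence h = -5.

-5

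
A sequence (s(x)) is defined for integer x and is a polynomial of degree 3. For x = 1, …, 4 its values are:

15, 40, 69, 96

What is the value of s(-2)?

24

Write s(x) = ax³ + bx² + cx + d; the 4 given values yield a linear system in the 4 coefficients.
Solving, s(x) = -x³ + 8x² + 8x.
Then s(-2) = 24.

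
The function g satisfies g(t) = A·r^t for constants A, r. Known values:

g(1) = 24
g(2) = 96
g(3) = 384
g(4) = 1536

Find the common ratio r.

Consecutive ratio: 96/24 = 4, and 384/96 = 4, so r = 4.
Then A·4^1 = 24 gives A = 6, and g(t) = 6·4^t.

4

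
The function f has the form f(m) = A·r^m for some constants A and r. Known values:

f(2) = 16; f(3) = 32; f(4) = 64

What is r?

Consecutive ratio: 32/16 = 2, and 64/32 = 2, so r = 2.
Then A·2^2 = 16 gives A = 4, and f(m) = 4·2^m.

2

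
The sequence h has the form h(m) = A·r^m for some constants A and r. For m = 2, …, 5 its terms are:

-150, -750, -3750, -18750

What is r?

5

Consecutive ratio: -750/(-150) = 5, and -3750/(-750) = 5, so r = 5.
Then A·5^2 = -150 gives A = -6, and h(m) = -6·5^m.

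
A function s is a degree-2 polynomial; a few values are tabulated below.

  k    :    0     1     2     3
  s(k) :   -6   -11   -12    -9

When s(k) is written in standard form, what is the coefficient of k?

First differences: -5, -1, 3. Second differences: 4, 4.
Level-2 differences are constant, so s has degree 2.
Fitting a degree-2 polynomial gives s(k) = 2k² - 7k - 6.
The coefficient of k is -7.

-7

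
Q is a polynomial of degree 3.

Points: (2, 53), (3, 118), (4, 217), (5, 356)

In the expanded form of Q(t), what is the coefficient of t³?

1

Write Q(t) = at³ + bt² + ct + d; the 4 given values yield a linear system in the 4 coefficients.
Solving, Q(t) = t³ + 8t² + 6t + 1.
The coefficient of t³ is 1.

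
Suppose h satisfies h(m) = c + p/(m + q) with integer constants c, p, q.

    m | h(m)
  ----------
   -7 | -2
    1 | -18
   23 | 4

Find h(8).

10

(h(m) − c)(m + q) = p for each data point; the three points give a linear system in c and q, then p follows.
Solving: c = 2, q = -3, p = 40, so h(m) = 2 + 40/(m − 3).
Then h(8) = 2 + 40/5 = 10.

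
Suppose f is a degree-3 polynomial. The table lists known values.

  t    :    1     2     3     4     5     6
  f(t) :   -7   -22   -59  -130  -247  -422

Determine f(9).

First differences: -15, -37, -71, -117, -175. Second differences: -22, -34, -46, -58. Third differences: -12, -12, -12.
Level-3 differences are constant, so f has degree 3.
Fitting a degree-3 polynomial gives f(t) = -2t³ + t² - 4t - 2.
Then f(9) = -1415.

-1415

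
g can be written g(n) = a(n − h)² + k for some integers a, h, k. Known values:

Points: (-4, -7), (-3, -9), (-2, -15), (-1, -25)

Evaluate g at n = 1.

First differences -2, -6, -10; second difference -4 = 2a, so a = -2.
Expanding, the n-coefficient is −2ah = 4h; matching it to the data gives h = -4, and then k = -7.
So g(n) = -2(n + 4)² − 7.
g(1) = -2·5² − 7 = -57.

-57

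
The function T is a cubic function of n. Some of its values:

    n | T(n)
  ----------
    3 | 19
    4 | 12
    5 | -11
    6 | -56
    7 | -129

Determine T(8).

-236

Write T(n) = an³ + bn² + cn + d; the 5 given values yield a linear system in the 4 coefficients.
Solving, T(n) = -n³ + 4n² + 2n + 4.
Then T(8) = -236.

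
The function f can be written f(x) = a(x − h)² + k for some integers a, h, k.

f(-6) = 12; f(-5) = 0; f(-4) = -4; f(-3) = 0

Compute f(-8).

First differences -12, -4, 4; second difference 8 = 2a, so a = 4.
Expanding, the x-coefficient is −2ah = -8h; matching it to the data gives h = -4, and then k = -4.
So f(x) = 4(x + 4)² − 4.
f(-8) = 4·(-4)² − 4 = 60.

60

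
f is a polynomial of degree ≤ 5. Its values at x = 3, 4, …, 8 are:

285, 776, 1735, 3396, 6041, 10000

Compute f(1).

First differences: 491, 959, 1661, 2645, 3959. Second differences: 468, 702, 984, 1314. Third differences: 234, 282, 330. Fourth differences: 48, 48.
Level-4 differences are constant, so f has degree 4.
Fitting a degree-4 polynomial gives f(x) = 2x^4 + 3x³ + 4x² + 2x.
Then f(1) = 11.

11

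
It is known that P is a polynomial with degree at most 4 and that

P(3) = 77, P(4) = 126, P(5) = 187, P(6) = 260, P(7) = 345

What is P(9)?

551

First differences: 49, 61, 73, 85. Second differences: 12, 12, 12.
Level-2 differences are constant, so P has degree 2.
Fitting a degree-2 polynomial gives P(t) = 6t² + 7t + 2.
Then P(9) = 551.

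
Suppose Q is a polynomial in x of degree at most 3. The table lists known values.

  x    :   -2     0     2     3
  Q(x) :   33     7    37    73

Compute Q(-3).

67

Write Q(x) = ax³ + bx² + cx + d; the 4 given values yield a linear system in the 4 coefficients.
Solving, the leading coefficient vanishes, and Q(x) = 7x² + x + 7.
Then Q(-3) = 67.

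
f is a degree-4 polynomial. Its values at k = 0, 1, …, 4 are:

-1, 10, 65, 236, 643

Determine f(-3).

230

Write f(k) = ak^4 + bk³ + ck² + dk + e; the 5 given values yield a linear system in the 5 coefficients.
Solving, f(k) = 2k^4 + 8k² + k - 1.
Then f(-3) = 230.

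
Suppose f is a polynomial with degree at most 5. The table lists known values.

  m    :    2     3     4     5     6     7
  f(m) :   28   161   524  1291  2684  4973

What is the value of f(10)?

20636

First differences: 133, 363, 767, 1393, 2289. Second differences: 230, 404, 626, 896. Third differences: 174, 222, 270. Fourth differences: 48, 48.
Level-4 differences are constant, so f has degree 4.
Fitting a degree-4 polynomial gives f(m) = 2m^4 + m³ - 4m² + 4m - 4.
Then f(10) = 20636.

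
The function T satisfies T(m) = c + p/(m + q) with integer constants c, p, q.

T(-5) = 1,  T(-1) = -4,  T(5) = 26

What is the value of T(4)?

(T(m) − c)(m + q) = p for each data point; the three points give a linear system in c and q, then p follows.
Solving: c = 6, q = -3, p = 40, so T(m) = 6 + 40/(m − 3).
Then T(4) = 6 + 40/1 = 46.

46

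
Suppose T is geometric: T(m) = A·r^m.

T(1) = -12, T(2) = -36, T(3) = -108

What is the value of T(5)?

Consecutive ratio: -36/(-12) = 3, and -108/(-36) = 3, so r = 3.
Then A·3^1 = -12 gives A = -4, and T(m) = -4·3^m.
T(5) = -4·3^5 = -972.

-972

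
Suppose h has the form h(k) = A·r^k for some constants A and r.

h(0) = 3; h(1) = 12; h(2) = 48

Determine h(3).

192

Consecutive ratio: 12/3 = 4, and 48/12 = 4, so r = 4.
Then A·4^0 = 3 gives A = 3, and h(k) = 3·4^k.
h(3) = 3·4^3 = 192.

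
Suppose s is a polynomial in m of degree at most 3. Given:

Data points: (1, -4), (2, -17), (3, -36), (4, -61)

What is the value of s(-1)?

First differences: -13, -19, -25. Second differences: -6, -6.
Level-2 differences are constant, so s has degree 2.
Fitting a degree-2 polynomial gives s(m) = -3m² - 4m + 3.
Then s(-1) = 4.

4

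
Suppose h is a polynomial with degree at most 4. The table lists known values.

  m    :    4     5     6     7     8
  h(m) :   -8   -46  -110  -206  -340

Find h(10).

-746

First differences: -38, -64, -96, -134. Second differences: -26, -32, -38. Third differences: -6, -6.
Level-3 differences are constant, so h has degree 3.
Fitting a degree-3 polynomial gives h(m) = -m³ + 2m² + 5m + 4.
Then h(10) = -746.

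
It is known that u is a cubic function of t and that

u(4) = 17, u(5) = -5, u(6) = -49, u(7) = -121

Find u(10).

-565

Write u(t) = at³ + bt² + ct + d; the 4 given values yield a linear system in the 4 coefficients.
Solving, u(t) = -t³ + 4t² + 3t + 5.
Then u(10) = -565.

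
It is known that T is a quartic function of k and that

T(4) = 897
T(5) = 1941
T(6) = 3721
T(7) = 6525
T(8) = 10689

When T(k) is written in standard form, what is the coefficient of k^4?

Write T(k) = ak^4 + bk³ + ck² + dk + e; the 5 given values yield a linear system in the 5 coefficients.
Solving, T(k) = 2k^4 + 4k³ + 6k² + 8k + 1.
The coefficient of k^4 is 2.

2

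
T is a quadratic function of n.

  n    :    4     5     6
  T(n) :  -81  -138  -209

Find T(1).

Write T(n) = an² + bn + c; the 3 given values yield a linear system in the 3 coefficients.
Solving, T(n) = -7n² + 6n + 7.
Then T(1) = 6.

6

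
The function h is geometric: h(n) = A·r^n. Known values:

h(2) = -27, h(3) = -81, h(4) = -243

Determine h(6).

Consecutive ratio: -81/(-27) = 3, and -243/(-81) = 3, so r = 3.
Then A·3^2 = -27 gives A = -3, and h(n) = -3·3^n.
h(6) = -3·3^6 = -2187.

-2187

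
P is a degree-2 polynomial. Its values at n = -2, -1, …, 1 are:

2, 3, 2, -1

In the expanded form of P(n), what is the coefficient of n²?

-1

First differences: 1, -1, -3. Second differences: -2, -2.
Level-2 differences are constant, so P has degree 2.
Fitting a degree-2 polynomial gives P(n) = -n² - 2n + 2.
The coefficient of n² is -1.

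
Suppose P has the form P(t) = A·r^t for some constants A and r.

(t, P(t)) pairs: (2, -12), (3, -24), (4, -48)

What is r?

Consecutive ratio: -24/(-12) = 2, and -48/(-24) = 2, so r = 2.
Then A·2^2 = -12 gives A = -3, and P(t) = -3·2^t.

2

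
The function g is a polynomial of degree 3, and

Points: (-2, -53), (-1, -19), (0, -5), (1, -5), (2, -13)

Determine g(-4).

First differences: 34, 14, 0, -8. Second differences: -20, -14, -8. Third differences: 6, 6.
Level-3 differences are constant, so g has degree 3.
Fitting a degree-3 polynomial gives g(k) = k³ - 7k² + 6k - 5.
Then g(-4) = -205.

-205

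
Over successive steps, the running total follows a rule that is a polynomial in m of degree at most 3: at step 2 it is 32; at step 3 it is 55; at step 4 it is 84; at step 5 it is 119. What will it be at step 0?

Write the value at m as f(m).
Write f(m) = am³ + bm² + cm + d; the 4 given values yield a linear system in the 4 coefficients.
Solving, the leading coefficient vanishes, and f(m) = 3m² + 8m + 4.
Then f(0) = 4.

4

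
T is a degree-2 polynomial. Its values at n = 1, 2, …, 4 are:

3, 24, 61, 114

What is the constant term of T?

Write T(n) = an² + bn + c; the 4 given values yield a linear system in the 3 coefficients.
Solving, T(n) = 8n² - 3n - 2.
The constant term is T(0) = -2.

-2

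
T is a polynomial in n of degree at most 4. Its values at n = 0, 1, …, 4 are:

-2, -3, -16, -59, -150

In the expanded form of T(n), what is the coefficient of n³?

Write T(n) = an^4 + bn³ + cn² + dn + e; the 5 given values yield a linear system in the 5 coefficients.
Solving, the leading coefficient vanishes, and T(n) = -3n³ + 3n² - n - 2.
The coefficient of n³ is -3.

-3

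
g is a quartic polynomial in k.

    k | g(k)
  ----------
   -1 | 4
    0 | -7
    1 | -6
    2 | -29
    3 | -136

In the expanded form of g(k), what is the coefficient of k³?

Write g(k) = ak^4 + bk³ + ck² + dk + e; the 5 given values yield a linear system in the 5 coefficients.
Solving, g(k) = -k^4 - 4k³ + 7k² - k - 7.
The coefficient of k³ is -4.

-4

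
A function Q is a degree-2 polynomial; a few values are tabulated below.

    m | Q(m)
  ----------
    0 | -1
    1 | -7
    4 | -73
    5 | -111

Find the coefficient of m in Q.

-2

Write Q(m) = am² + bm + c; the 4 given values yield a linear system in the 3 coefficients.
Solving, Q(m) = -4m² - 2m - 1.
The coefficient of m is -2.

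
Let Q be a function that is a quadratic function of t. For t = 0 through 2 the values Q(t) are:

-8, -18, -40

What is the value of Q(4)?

Write Q(t) = at² + bt + c; the 3 given values yield a linear system in the 3 coefficients.
Solving, Q(t) = -6t² - 4t - 8.
Then Q(4) = -120.

-120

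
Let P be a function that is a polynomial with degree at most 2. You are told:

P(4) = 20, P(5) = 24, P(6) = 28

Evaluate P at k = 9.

40

Write P(k) = ak² + bk + c; the 3 given values yield a linear system in the 3 coefficients.
Solving, the leading coefficient vanishes, and P(k) = 4k + 4.
Then P(9) = 40.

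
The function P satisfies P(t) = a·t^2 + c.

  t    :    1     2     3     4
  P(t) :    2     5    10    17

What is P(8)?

65

From P(1) = 2 and P(2) = 5: 1a + c = 2 and 4a + c = 5.
Subtracting: 3a = 3, so a = 1; then c = 2 − 1·1 = 1.
So P(t) = 1t² + 1, and P(8) = 65.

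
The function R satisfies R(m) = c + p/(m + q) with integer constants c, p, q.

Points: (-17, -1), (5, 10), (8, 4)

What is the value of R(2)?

-20

(R(m) − c)(m + q) = p for each data point; the three points give a linear system in c and q, then p follows.
Solving: c = 0, q = -3, p = 20, so R(m) = 20/(m − 3).
Then R(2) = 0 + 20/(-1) = -20.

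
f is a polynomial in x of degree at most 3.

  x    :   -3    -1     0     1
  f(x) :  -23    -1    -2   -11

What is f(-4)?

-46

Write f(x) = ax³ + bx² + cx + d; the 4 given values yield a linear system in the 4 coefficients.
Solving, the leading coefficient vanishes, and f(x) = -4x² - 5x - 2.
Then f(-4) = -46.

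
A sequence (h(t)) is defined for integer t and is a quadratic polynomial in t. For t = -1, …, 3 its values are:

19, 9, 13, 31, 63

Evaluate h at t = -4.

Write h(t) = at² + bt + c; the 5 given values yield a linear system in the 3 coefficients.
Solving, h(t) = 7t² - 3t + 9.
Then h(-4) = 133.

133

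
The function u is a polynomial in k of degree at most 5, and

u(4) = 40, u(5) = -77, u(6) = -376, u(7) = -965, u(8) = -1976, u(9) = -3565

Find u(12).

First differences: -117, -299, -589, -1011, -1589. Second differences: -182, -290, -422, -578. Third differences: -108, -132, -156. Fourth differences: -24, -24.
Level-4 differences are constant, so u has degree 4.
Fitting a degree-4 polynomial gives u(k) = -k^4 + 4k³ + 8k + 8.
Then u(12) = -13720.

-13720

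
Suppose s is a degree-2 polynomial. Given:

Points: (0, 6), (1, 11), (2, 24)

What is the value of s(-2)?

20

Write s(t) = at² + bt + c; the 3 given values yield a linear system in the 3 coefficients.
Solving, s(t) = 4t² + t + 6.
Then s(-2) = 20.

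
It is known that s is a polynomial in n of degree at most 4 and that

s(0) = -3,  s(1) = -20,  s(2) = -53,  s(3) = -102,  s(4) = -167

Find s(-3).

First differences: -17, -33, -49, -65. Second differences: -16, -16, -16.
Level-2 differences are constant, so s has degree 2.
Fitting a degree-2 polynomial gives s(n) = -8n² - 9n - 3.
Then s(-3) = -48.

-48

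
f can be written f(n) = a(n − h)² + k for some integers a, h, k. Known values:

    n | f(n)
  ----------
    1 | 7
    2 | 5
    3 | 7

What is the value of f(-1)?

First differences -2, 2; second difference 4 = 2a, so a = 2.
Expanding, the n-coefficient is −2ah = -4h; matching it to the data gives h = 2, and then k = 5.
So f(n) = 2(n − 2)² + 5.
f(-1) = 2·(-3)² + 5 = 23.

23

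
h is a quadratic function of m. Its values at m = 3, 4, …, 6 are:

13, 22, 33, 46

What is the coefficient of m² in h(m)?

First differences: 9, 11, 13. Second differences: 2, 2.
Level-2 differences are constant, so h has degree 2.
Fitting a degree-2 polynomial gives h(m) = m² + 2m - 2.
The coefficient of m² is 1.

1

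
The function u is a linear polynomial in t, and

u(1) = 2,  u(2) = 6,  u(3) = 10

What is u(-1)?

-6

First differences: 4, 4.
Level-1 differences are constant, so u has degree 1.
Fitting a degree-1 polynomial gives u(t) = 4t - 2.
Then u(-1) = -6.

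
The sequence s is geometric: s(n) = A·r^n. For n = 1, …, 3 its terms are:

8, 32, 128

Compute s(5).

Consecutive ratio: 32/8 = 4, and 128/32 = 4, so r = 4.
Then A·4^1 = 8 gives A = 2, and s(n) = 2·4^n.
s(5) = 2·4^5 = 2048.

2048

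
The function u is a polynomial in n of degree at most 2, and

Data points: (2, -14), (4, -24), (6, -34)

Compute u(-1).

1

Write u(n) = an² + bn + c; the 3 given values yield a linear system in the 3 coefficients.
Solving, the leading coefficient vanishes, and u(n) = -5n - 4.
Then u(-1) = 1.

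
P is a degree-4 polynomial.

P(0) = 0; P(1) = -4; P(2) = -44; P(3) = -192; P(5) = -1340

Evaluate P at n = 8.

Write P(n) = an^4 + bn³ + cn² + dn + e; the 5 given values yield a linear system in the 5 coefficients.
Solving, P(n) = -2n^4 - 4n² + 2n.
Then P(8) = -8432.

-8432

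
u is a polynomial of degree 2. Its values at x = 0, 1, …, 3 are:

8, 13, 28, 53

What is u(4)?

88

Write u(x) = ax² + bx + c; the 4 given values yield a linear system in the 3 coefficients.
Solving, u(x) = 5x² + 8.
Then u(4) = 88.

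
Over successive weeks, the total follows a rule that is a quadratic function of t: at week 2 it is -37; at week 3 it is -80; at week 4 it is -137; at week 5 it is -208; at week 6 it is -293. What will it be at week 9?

-632

Write the value at t as f(t).
First differences: -43, -57, -71, -85. Second differences: -14, -14, -14.
Level-2 differences are constant, so f has degree 2.
Fitting a degree-2 polynomial gives f(t) = -7t² - 8t + 7.
Then f(9) = -632.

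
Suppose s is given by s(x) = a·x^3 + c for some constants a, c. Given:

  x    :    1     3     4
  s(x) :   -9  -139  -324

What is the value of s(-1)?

1

From s(1) = -9 and s(3) = -139: 1a + c = -9 and 27a + c = -139.
Subtracting: 26a = -130, so a = -5; then c = -9 − (-5)·1 = -4.
So s(x) = -5x³ − 4, and s(-1) = 1.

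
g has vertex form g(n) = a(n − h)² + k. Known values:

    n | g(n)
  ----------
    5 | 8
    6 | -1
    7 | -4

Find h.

7

First differences -9, -3; second difference 6 = 2a, so a = 3.
Expanding, the n-coefficient is −2ah = -6h; matching it to the data gives h = 7, and then k = -4.
So g(n) = 3(n − 7)² − 4.
Hence h = 7.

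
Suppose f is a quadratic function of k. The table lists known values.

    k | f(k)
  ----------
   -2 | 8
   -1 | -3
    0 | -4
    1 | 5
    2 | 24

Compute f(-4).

60

First differences: -11, -1, 9, 19. Second differences: 10, 10, 10.
Level-2 differences are constant, so f has degree 2.
Fitting a degree-2 polynomial gives f(k) = 5k² + 4k - 4.
Then f(-4) = 60.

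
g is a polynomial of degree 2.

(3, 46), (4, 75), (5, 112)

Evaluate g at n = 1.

Write g(n) = an² + bn + c; the 3 given values yield a linear system in the 3 coefficients.
Solving, g(n) = 4n² + n + 7.
Then g(1) = 12.

12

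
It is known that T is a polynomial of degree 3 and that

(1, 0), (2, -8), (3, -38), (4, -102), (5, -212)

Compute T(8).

-938

First differences: -8, -30, -64, -110. Second differences: -22, -34, -46. Third differences: -12, -12.
Level-3 differences are constant, so T has degree 3.
Fitting a degree-3 polynomial gives T(m) = -2m³ + m² + 3m - 2.
Then T(8) = -938.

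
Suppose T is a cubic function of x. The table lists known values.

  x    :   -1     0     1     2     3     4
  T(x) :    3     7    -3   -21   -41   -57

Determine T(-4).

First differences: 4, -10, -18, -20, -16. Second differences: -14, -8, -2, 4. Third differences: 6, 6, 6.
Level-3 differences are constant, so T has degree 3.
Fitting a degree-3 polynomial gives T(x) = x³ - 7x² - 4x + 7.
Then T(-4) = -153.

-153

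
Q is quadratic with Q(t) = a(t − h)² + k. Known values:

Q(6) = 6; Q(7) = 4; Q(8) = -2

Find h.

First differences -2, -6; second difference -4 = 2a, so a = -2.
Expanding, the t-coefficient is −2ah = 4h; matching it to the data gives h = 6, and then k = 6.
So Q(t) = -2(t − 6)² + 6.
Hence h = 6.

6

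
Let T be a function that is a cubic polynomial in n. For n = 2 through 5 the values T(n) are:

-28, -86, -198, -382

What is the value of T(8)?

Write T(n) = an³ + bn² + cn + d; the 4 given values yield a linear system in the 4 coefficients.
Solving, T(n) = -3n³ - n - 2.
Then T(8) = -1546.

-1546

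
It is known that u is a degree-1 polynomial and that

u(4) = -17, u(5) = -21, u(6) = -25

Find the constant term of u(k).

-1

First differences: -4, -4.
Level-1 differences are constant, so u has degree 1.
Fitting a degree-1 polynomial gives u(k) = -4k - 1.
The constant term is u(0) = -1.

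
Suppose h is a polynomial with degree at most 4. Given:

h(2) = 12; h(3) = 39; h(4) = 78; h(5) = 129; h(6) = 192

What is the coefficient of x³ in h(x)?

First differences: 27, 39, 51, 63. Second differences: 12, 12, 12.
Level-2 differences are constant, so h has degree 2.
Fitting a degree-2 polynomial gives h(x) = 6x² - 3x - 6.
The coefficient of x³ is 0.

0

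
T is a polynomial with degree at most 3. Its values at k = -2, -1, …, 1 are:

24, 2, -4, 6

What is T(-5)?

First differences: -22, -6, 10. Second differences: 16, 16.
Level-2 differences are constant, so T has degree 2.
Fitting a degree-2 polynomial gives T(k) = 8k² + 2k - 4.
Then T(-5) = 186.

186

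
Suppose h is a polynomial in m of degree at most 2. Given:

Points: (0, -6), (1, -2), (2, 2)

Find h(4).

First differences: 4, 4.
Level-1 differences are constant, so h has degree 1.
Fitting a degree-1 polynomial gives h(m) = 4m - 6.
Then h(4) = 10.

10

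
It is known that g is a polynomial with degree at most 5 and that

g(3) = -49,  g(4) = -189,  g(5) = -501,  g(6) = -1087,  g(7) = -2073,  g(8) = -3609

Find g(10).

Write g(x) = ax^5 + bx^4 + cx³ + dx² + ex + p; the 6 given values yield a linear system in the 6 coefficients.
Solving, the leading coefficient vanishes, and g(x) = -x^4 + x³ - x² + 5x - 1.
Then g(10) = -9051.

-9051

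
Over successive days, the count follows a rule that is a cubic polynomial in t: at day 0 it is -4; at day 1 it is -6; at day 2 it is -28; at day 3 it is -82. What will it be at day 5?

Write the value at t as T(t).
Write T(t) = at³ + bt² + ct + d; the 4 given values yield a linear system in the 4 coefficients.
Solving, T(t) = -2t³ - 4t² + 4t - 4.
Then T(5) = -334.

-334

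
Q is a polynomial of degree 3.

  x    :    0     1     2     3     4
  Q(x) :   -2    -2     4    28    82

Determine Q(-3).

-86

First differences: 0, 6, 24, 54. Second differences: 6, 18, 30. Third differences: 12, 12.
Level-3 differences are constant, so Q has degree 3.
Fitting a degree-3 polynomial gives Q(x) = 2x³ - 3x² + x - 2.
Then Q(-3) = -86.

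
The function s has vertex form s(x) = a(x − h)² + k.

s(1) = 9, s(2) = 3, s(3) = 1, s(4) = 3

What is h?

First differences -6, -2, 2; second difference 4 = 2a, so a = 2.
Expanding, the x-coefficient is −2ah = -4h; matching it to the data gives h = 3, and then k = 1.
So s(x) = 2(x − 3)² + 1.
Hence h = 3.

3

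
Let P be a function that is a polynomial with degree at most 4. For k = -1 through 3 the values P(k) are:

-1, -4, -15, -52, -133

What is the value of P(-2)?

12

First differences: -3, -11, -37, -81. Second differences: -8, -26, -44. Third differences: -18, -18.
Level-3 differences are constant, so P has degree 3.
Fitting a degree-3 polynomial gives P(k) = -3k³ - 4k² - 4k - 4.
Then P(-2) = 12.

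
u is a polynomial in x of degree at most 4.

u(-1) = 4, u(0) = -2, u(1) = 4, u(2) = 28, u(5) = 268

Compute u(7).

628

Write u(x) = ax^4 + bx³ + cx² + dx + e; the 5 given values yield a linear system in the 5 coefficients.
Solving, the leading coefficient vanishes, and u(x) = x³ + 6x² - x - 2.
Then u(7) = 628.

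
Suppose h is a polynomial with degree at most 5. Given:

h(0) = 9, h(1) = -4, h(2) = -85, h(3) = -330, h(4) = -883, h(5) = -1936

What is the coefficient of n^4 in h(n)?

-2

First differences: -13, -81, -245, -553, -1053. Second differences: -68, -164, -308, -500. Third differences: -96, -144, -192. Fourth differences: -48, -48.
Level-4 differences are constant, so h has degree 4.
Fitting a degree-4 polynomial gives h(n) = -2n^4 - 4n³ - 8n² + n + 9.
The coefficient of n^4 is -2.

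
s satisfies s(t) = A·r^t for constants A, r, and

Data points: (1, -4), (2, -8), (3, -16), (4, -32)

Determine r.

2

Consecutive ratio: -8/(-4) = 2, and -16/(-8) = 2, so r = 2.
Then A·2^1 = -4 gives A = -2, and s(t) = -2·2^t.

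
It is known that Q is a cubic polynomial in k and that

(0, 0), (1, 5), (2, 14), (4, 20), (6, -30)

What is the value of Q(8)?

Write Q(k) = ak³ + bk² + ck + d; the 5 given values yield a linear system in the 4 coefficients.
Solving, Q(k) = -k³ + 5k² + k.
Then Q(8) = -184.

-184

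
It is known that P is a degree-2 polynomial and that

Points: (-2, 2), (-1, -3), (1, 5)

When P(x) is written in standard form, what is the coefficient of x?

4

Write P(x) = ax² + bx + c; the 3 given values yield a linear system in the 3 coefficients.
Solving, P(x) = 3x² + 4x - 2.
The coefficient of x is 4.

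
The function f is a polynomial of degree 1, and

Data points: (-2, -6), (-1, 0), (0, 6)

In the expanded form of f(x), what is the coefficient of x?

6

First differences: 6, 6.
Level-1 differences are constant, so f has degree 1.
Fitting a degree-1 polynomial gives f(x) = 6x + 6.
The coefficient of x is 6.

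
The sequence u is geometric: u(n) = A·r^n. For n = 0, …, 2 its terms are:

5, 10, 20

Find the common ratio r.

2

Consecutive ratio: 10/5 = 2, and 20/10 = 2, so r = 2.
Then A·2^0 = 5 gives A = 5, and u(n) = 5·2^n.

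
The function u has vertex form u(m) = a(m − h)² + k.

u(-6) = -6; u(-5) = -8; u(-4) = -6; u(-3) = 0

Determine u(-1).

24

First differences -2, 2, 6; second difference 4 = 2a, so a = 2.
Expanding, the m-coefficient is −2ah = -4h; matching it to the data gives h = -5, and then k = -8.
So u(m) = 2(m + 5)² − 8.
u(-1) = 2·4² − 8 = 24.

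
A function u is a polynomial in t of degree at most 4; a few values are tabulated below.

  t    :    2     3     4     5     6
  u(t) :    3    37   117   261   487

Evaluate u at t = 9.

1837

Write u(t) = at^4 + bt³ + ct² + dt + e; the 5 given values yield a linear system in the 5 coefficients.
Solving, the leading coefficient vanishes, and u(t) = 3t³ - 4t² - 3t + 1.
Then u(9) = 1837.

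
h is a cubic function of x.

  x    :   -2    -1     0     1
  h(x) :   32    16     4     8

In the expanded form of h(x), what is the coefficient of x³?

Write h(x) = ax³ + bx² + cx + d; the 4 given values yield a linear system in the 4 coefficients.
Solving, h(x) = 2x³ + 8x² - 6x + 4.
The coefficient of x³ is 2.

2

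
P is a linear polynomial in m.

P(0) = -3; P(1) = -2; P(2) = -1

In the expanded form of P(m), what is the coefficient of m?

1

First differences: 1, 1.
Level-1 differences are constant, so P has degree 1.
Fitting a degree-1 polynomial gives P(m) = m - 3.
The coefficient of m is 1.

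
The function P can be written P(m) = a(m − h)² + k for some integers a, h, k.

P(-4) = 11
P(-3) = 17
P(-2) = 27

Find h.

First differences 6, 10; second difference 4 = 2a, so a = 2.
Expanding, the m-coefficient is −2ah = -4h; matching it to the data gives h = -5, and then k = 9.
So P(m) = 2(m + 5)² + 9.
Hence h = -5.

-5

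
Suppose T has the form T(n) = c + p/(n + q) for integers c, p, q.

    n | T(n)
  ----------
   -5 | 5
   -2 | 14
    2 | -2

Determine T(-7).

4

(T(n) − c)(n + q) = p for each data point; the three points give a linear system in c and q, then p follows.
Solving: c = 2, q = 1, p = -12, so T(n) = 2 − 12/(n + 1).
Then T(-7) = 2 − 12/(-6) = 4.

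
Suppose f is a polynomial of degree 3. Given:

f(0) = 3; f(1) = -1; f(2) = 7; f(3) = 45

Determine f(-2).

-25

Write f(m) = am³ + bm² + cm + d; the 4 given values yield a linear system in the 4 coefficients.
Solving, f(m) = 3m³ - 3m² - 4m + 3.
Then f(-2) = -25.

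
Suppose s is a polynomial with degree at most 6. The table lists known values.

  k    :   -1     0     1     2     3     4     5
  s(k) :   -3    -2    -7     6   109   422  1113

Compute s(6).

First differences: 1, -5, 13, 103, 313, 691. Second differences: -6, 18, 90, 210, 378. Third differences: 24, 72, 120, 168. Fourth differences: 48, 48, 48.
Level-4 differences are constant, so s has degree 4.
Fitting a degree-4 polynomial gives s(k) = 2k^4 - 5k² - 2k - 2.
Then s(6) = 2398.

2398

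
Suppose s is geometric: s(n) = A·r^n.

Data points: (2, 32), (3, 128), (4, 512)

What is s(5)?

2048

Consecutive ratio: 128/32 = 4, and 512/128 = 4, so r = 4.
Then A·4^2 = 32 gives A = 2, and s(n) = 2·4^n.
s(5) = 2·4^5 = 2048.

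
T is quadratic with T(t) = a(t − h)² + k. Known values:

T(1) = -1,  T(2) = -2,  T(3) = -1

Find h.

2

First differences -1, 1; second difference 2 = 2a, so a = 1.
Expanding, the t-coefficient is −2ah = -2h; matching it to the data gives h = 2, and then k = -2.
So T(t) = 1(t − 2)² − 2.
Hence h = 2.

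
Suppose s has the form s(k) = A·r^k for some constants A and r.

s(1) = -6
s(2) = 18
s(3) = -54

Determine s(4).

Consecutive ratio: 18/(-6) = -3, and -54/18 = -3, so r = -3.
Then A·(-3)^1 = -6 gives A = 2, and s(k) = 2·(-3)^k.
s(4) = 2·(-3)^4 = 162.

162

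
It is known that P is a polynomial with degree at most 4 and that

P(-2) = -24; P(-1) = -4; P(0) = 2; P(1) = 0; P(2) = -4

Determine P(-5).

-228

First differences: 20, 6, -2, -4. Second differences: -14, -8, -2. Third differences: 6, 6.
Level-3 differences are constant, so P has degree 3.
Fitting a degree-3 polynomial gives P(m) = m³ - 4m² + m + 2.
Then P(-5) = -228.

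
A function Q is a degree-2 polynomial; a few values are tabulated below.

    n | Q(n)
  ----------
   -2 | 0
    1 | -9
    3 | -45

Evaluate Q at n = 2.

-24

Write Q(n) = an² + bn + c; the 3 given values yield a linear system in the 3 coefficients.
Solving, Q(n) = -3n² - 6n.
Then Q(2) = -24.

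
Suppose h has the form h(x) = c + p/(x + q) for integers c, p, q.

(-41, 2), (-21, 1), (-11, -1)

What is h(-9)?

-2

(h(x) − c)(x + q) = p for each data point; the three points give a linear system in c and q, then p follows.
Solving: c = 3, q = 1, p = 40, so h(x) = 3 + 40/(x + 1).
Then h(-9) = 3 + 40/(-8) = -2.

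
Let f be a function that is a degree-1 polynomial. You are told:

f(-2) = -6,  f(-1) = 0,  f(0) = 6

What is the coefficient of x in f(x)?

6

Write f(x) = ax + b; the 3 given values yield a linear system in the 2 coefficients.
Solving, f(x) = 6x + 6.
The coefficient of x is 6.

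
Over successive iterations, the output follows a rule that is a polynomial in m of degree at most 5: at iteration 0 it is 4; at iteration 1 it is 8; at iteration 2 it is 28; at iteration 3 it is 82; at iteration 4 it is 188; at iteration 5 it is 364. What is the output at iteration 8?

Write the value at m as T(m).
First differences: 4, 20, 54, 106, 176. Second differences: 16, 34, 52, 70. Third differences: 18, 18, 18.
Level-3 differences are constant, so T has degree 3.
Fitting a degree-3 polynomial gives T(m) = 3m³ - m² + 2m + 4.
Then T(8) = 1492.

1492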